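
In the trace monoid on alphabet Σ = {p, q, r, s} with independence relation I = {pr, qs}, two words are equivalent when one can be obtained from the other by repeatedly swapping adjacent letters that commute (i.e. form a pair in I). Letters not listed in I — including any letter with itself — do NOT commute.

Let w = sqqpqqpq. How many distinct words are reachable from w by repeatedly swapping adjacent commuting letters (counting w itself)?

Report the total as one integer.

3

#0=s has no predecessor
#1=q has no predecessor
#2=q depends on [1:q]
#3=p depends on [0:s, 2:q]
#4=q depends on [3:p]
#5=q depends on [4:q]
#6=p depends on [5:q]
#7=q depends on [6:p]
sources: [0:s, 1:q]
N(rest) = Σ N(rest − s) over sources s of rest; N(one piece) = 1:
  size 1 → [7]=1
  size 2 → [6,7]=1
  size 3 → [5,6,7]=1
  size 4 → [4,5,6,7]=1
  size 5 → [3,4,5,6,7]=1
  size 6 → [0,3,4,5,6,7]=1  [2,3,4,5,6,7]=1
  first=0(s) contributes 1
  first=1(q) contributes 2
|[w]| = 3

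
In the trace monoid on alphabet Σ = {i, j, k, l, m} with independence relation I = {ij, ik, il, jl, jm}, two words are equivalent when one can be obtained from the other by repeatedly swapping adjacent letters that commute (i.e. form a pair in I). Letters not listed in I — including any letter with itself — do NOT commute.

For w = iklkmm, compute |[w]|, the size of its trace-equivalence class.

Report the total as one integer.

#0=i has no predecessor
#1=k has no predecessor
#2=l depends on [1:k]
#3=k depends on [2:l]
#4=m depends on [0:i, 3:k]
#5=m depends on [4:m]
sources: [0:i, 1:k]
N(rest) = Σ N(rest − s) over sources s of rest; N(one piece) = 1:
  size 1 → [5]=1
  size 2 → [4,5]=1
  size 3 → [0,4,5]=1  [3,4,5]=1
  size 4 → [0,3,4,5]=2  [2,3,4,5]=1
  first=0(i) contributes 1
  first=1(k) contributes 3
|[w]| = 4

4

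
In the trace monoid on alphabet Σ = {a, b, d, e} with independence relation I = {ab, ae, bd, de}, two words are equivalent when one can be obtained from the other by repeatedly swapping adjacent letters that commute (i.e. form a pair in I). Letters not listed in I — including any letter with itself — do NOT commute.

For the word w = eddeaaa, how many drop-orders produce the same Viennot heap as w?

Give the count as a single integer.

21

drop 0:e onto floor
drop 1:d onto floor
drop 2:d onto {1:d}
drop 3:e onto {0:e}
drop 4:a onto {2:d}
drop 5:a onto {4:a}
drop 6:a onto {5:a}
ground layer = {0:e, 1:d}
drop-orders for the pieces not yet dropped (sum over which currently-grounded one goes next):
  1 to go: {3} 1  {6} 1
  2 to go: {0,3} 1  {3,6} 2  {5,6} 1
  3 to go: {0,3,6} 3  {3,5,6} 3  {4,5,6} 1
  4 to go: {0,3,5,6} 6  {2,4,5,6} 1  {3,4,5,6} 4
  5 to go: {0,3,4,5,6} 10  {1,2,4,5,6} 1  {2,3,4,5,6} 5
  if 0:e drops first: 6 orders
  if 1:d drops first: 15 orders
heap linearizations: 21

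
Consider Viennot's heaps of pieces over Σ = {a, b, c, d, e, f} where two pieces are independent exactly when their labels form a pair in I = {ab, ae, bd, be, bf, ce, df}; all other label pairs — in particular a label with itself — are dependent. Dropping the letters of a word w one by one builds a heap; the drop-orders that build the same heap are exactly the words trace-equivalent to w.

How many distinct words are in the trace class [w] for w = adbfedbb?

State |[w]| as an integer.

112

piece 0:a — minimal
piece 1:d rests on {0:a}
piece 2:b — minimal
piece 3:f rests on {0:a}
piece 4:e rests on {1:d, 3:f}
piece 5:d rests on {4:e}
piece 6:b rests on {2:b}
piece 7:b rests on {6:b}
minimal pieces: {0:a, 2:b}
ways to finish when only these pieces remain (= sum over removing one remaining piece with nothing left below it):
  1 left: {5}→1  {7}→1
  2 left: {4,5}→1  {5,7}→2  {6,7}→1
  3 left: {1,4,5}→1  {2,6,7}→1  {3,4,5}→1  {4,5,7}→3  {5,6,7}→3
  4 left: {1,3,4,5}→2  {1,4,5,7}→4  {2,5,6,7}→4  {3,4,5,7}→4  {4,5,6,7}→6
  5 left: {0,1,3,4,5}→2  {1,3,4,5,7}→10  {1,4,5,6,7}→10  {2,4,5,6,7}→10  {3,4,5,6,7}→10
  6 left: {0,1,3,4,5,7}→12  {1,2,4,5,6,7}→20  {1,3,4,5,6,7}→30  {2,3,4,5,6,7}→20
  placing 0:a first → 70 extensions
  placing 2:b first → 42 extensions
total linear extensions = 112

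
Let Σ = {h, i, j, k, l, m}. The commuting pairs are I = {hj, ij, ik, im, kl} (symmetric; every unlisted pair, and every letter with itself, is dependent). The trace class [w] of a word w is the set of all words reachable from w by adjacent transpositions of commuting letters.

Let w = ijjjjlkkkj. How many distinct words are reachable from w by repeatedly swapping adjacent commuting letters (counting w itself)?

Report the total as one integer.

piece 0:i — minimal
piece 1:j — minimal
piece 2:j rests on {1:j}
piece 3:j rests on {2:j}
piece 4:j rests on {3:j}
piece 5:l rests on {0:i, 4:j}
piece 6:k rests on {4:j}
piece 7:k rests on {6:k}
piece 8:k rests on {7:k}
piece 9:j rests on {5:l, 8:k}
minimal pieces: {0:i, 1:j}
ways to finish when only these pieces remain (= sum over removing one remaining piece with nothing left below it):
  1 left: {9}→1
  2 left: {5,9}→1  {8,9}→1
  3 left: {0,5,9}→1  {5,8,9}→2  {7,8,9}→1
  4 left: {0,5,8,9}→3  {5,7,8,9}→3  {6,7,8,9}→1
  5 left: {0,5,7,8,9}→6  {5,6,7,8,9}→4
  6 left: {0,5,6,7,8,9}→10  {4,5,6,7,8,9}→4
  7 left: {0,4,5,6,7,8,9}→14  {3,4,5,6,7,8,9}→4
  8 left: {0,3,4,5,6,7,8,9}→18  {2,3,4,5,6,7,8,9}→4
  placing 0:i first → 4 extensions
  placing 1:j first → 22 extensions
total linear extensions = 26

26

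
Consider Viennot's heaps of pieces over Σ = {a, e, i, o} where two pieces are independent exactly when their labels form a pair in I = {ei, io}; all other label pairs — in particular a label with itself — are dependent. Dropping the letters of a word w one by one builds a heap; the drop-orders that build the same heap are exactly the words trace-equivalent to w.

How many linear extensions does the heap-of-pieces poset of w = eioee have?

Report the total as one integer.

5

0(e) covers ∅
1(i) covers ∅
2(o) covers 0:e
3(e) covers 2:o
4(e) covers 3:e
floor of heap: 0:e, 1:i
completions by unplaced set U, small U first (add the entries for U minus each lowest piece of U):
  |U|=1: {1}:1  {4}:1
  |U|=2: {1,4}:2  {3,4}:1
  |U|=3: {1,3,4}:3  {2,3,4}:1
  start at 0(e): 4
  start at 1(i): 1
sum over floor = 5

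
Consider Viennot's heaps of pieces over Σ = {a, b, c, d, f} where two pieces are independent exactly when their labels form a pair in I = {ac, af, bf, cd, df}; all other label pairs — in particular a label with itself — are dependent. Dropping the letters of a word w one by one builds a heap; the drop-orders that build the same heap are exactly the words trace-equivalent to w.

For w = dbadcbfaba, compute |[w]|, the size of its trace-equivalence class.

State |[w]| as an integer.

18

#0=d has no predecessor
#1=b depends on [0:d]
#2=a depends on [1:b]
#3=d depends on [2:a]
#4=c depends on [1:b]
#5=b depends on [3:d, 4:c]
#6=f depends on [4:c]
#7=a depends on [5:b]
#8=b depends on [7:a]
#9=a depends on [8:b]
sources: [0:d]
N(rest) = Σ N(rest − s) over sources s of rest; N(one piece) = 1:
  size 1 → [6]=1  [9]=1
  size 2 → [6,9]=2  [8,9]=1
  size 3 → [6,8,9]=3  [7,8,9]=1
  size 4 → [5,7,8,9]=1  [6,7,8,9]=4
  size 5 → [3,5,7,8,9]=1  [5,6,7,8,9]=5
  size 6 → [2,3,5,7,8,9]=1  [3,5,6,7,8,9]=6  [4,5,6,7,8,9]=5
  size 7 → [2,3,5,6,7,8,9]=7  [3,4,5,6,7,8,9]=11
  size 8 → [2,3,4,5,6,7,8,9]=18
  first=0(d) contributes 18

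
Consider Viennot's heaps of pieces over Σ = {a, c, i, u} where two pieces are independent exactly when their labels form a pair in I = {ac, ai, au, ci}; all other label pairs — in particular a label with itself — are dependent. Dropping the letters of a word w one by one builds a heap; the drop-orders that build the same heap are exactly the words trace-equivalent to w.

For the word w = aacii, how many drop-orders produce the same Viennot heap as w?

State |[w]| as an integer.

#0=a has no predecessor
#1=a depends on [0:a]
#2=c has no predecessor
#3=i has no predecessor
#4=i depends on [3:i]
sources: [0:a, 2:c, 3:i]
N(rest) = Σ N(rest − s) over sources s of rest; N(one piece) = 1:
  size 1 → [1]=1  [2]=1  [4]=1
  size 2 → [0,1]=1  [1,2]=2  [1,4]=2  [2,4]=2  [3,4]=1
  size 3 → [0,1,2]=3  [0,1,4]=3  [1,2,4]=6  [1,3,4]=3  [2,3,4]=3
  first=0(a) contributes 12
  first=2(c) contributes 6
  first=3(i) contributes 12
|[w]| = 30

30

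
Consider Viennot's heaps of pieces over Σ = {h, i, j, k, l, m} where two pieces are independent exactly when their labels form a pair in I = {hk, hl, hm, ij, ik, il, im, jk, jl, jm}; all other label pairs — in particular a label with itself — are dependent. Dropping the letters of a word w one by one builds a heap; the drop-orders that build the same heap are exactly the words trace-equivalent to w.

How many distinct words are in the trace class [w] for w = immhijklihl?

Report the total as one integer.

0(i) covers ∅
1(m) covers ∅
2(m) covers 1:m
3(h) covers 0:i
4(i) covers 3:h
5(j) covers 3:h
6(k) covers 2:m
7(l) covers 6:k
8(i) covers 4:i
9(h) covers 5:j, 8:i
10(l) covers 7:l
floor of heap: 0:i, 1:m
completions by unplaced set U, small U first (add the entries for U minus each lowest piece of U):
  |U|=1: {9}:1  {10}:1
  |U|=2: {5,9}:1  {7,10}:1  {8,9}:1  {9,10}:2
  |U|=3: {4,8,9}:1  {5,8,9}:2  {5,9,10}:3  {6,7,10}:1  {7,9,10}:3  {8,9,10}:3
  |U|=4: {2,6,7,10}:1  {4,5,8,9}:3  {4,8,9,10}:4  {5,7,9,10}:6  {5,8,9,10}:8  {6,7,9,10}:4  {7,8,9,10}:6
  |U|=5: {1,2,6,7,10}:1  {2,6,7,9,10}:5  {3,4,5,8,9}:3  {4,5,8,9,10}:15  {4,7,8,9,10}:10  {5,6,7,9,10}:10  {5,7,8,9,10}:20  {6,7,8,9,10}:10
  |U|=6: {0,3,4,5,8,9}:3  {1,2,6,7,9,10}:6  {2,5,6,7,9,10}:15  {2,6,7,8,9,10}:15  {3,4,5,8,9,10}:18  {4,5,7,8,9,10}:45  {4,6,7,8,9,10}:20  {5,6,7,8,9,10}:40
  |U|=7: {0,3,4,5,8,9,10}:21  {1,2,5,6,7,9,10}:21  {1,2,6,7,8,9,10}:21  {2,4,6,7,8,9,10}:35  {2,5,6,7,8,9,10}:70  {3,4,5,7,8,9,10}:63  {4,5,6,7,8,9,10}:105
  |U|=8: {0,3,4,5,7,8,9,10}:84  {1,2,4,6,7,8,9,10}:56  {1,2,5,6,7,8,9,10}:112  {2,4,5,6,7,8,9,10}:210  {3,4,5,6,7,8,9,10}:168
  |U|=9: {0,3,4,5,6,7,8,9,10}:252  {1,2,4,5,6,7,8,9,10}:378  {2,3,4,5,6,7,8,9,10}:378
  start at 0(i): 756
  start at 1(m): 630
sum over floor = 1386

1386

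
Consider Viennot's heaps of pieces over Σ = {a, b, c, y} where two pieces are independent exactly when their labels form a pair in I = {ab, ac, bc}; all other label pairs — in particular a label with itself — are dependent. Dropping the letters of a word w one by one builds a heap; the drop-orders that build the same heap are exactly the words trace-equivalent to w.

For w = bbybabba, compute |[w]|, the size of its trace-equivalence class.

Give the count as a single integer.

piece 0:b — minimal
piece 1:b rests on {0:b}
piece 2:y rests on {1:b}
piece 3:b rests on {2:y}
piece 4:a rests on {2:y}
piece 5:b rests on {3:b}
piece 6:b rests on {5:b}
piece 7:a rests on {4:a}
minimal pieces: {0:b}
ways to finish when only these pieces remain (= sum over removing one remaining piece with nothing left below it):
  1 left: {6}→1  {7}→1
  2 left: {4,7}→1  {5,6}→1  {6,7}→2
  3 left: {3,5,6}→1  {4,6,7}→3  {5,6,7}→3
  4 left: {3,5,6,7}→4  {4,5,6,7}→6
  5 left: {3,4,5,6,7}→10
  6 left: {2,3,4,5,6,7}→10
  placing 0:b first → 10 extensions

10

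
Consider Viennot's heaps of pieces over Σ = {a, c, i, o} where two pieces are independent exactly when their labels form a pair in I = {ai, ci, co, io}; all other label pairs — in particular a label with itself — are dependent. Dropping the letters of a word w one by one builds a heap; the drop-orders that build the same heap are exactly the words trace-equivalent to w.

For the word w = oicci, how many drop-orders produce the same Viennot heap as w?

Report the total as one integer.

0(o) covers ∅
1(i) covers ∅
2(c) covers ∅
3(c) covers 2:c
4(i) covers 1:i
floor of heap: 0:o, 1:i, 2:c
completions by unplaced set U, small U first (add the entries for U minus each lowest piece of U):
  |U|=1: {0}:1  {3}:1  {4}:1
  |U|=2: {0,3}:2  {0,4}:2  {1,4}:1  {2,3}:1  {3,4}:2
  |U|=3: {0,1,4}:3  {0,2,3}:3  {0,3,4}:6  {1,3,4}:3  {2,3,4}:3
  start at 0(o): 6
  start at 1(i): 12
  start at 2(c): 12
sum over floor = 30

30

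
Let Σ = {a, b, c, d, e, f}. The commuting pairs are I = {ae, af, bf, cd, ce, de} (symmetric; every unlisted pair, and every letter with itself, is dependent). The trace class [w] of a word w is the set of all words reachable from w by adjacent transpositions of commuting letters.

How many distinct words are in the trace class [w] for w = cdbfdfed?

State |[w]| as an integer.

8

drop 0:c onto floor
drop 1:d onto floor
drop 2:b onto {0:c, 1:d}
drop 3:f onto {0:c, 1:d}
drop 4:d onto {2:b, 3:f}
drop 5:f onto {4:d}
drop 6:e onto {5:f}
drop 7:d onto {5:f}
ground layer = {0:c, 1:d}
drop-orders for the pieces not yet dropped (sum over which currently-grounded one goes next):
  1 to go: {6} 1  {7} 1
  2 to go: {6,7} 2
  3 to go: {5,6,7} 2
  4 to go: {4,5,6,7} 2
  5 to go: {2,4,5,6,7} 2  {3,4,5,6,7} 2
  6 to go: {2,3,4,5,6,7} 4
  if 0:c drops first: 4 orders
  if 1:d drops first: 4 orders
heap linearizations: 8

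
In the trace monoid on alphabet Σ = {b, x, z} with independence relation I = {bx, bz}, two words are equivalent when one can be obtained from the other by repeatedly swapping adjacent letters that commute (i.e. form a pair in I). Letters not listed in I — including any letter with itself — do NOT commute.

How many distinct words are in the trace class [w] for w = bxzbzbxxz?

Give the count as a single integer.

84

piece 0:b — minimal
piece 1:x — minimal
piece 2:z rests on {1:x}
piece 3:b rests on {0:b}
piece 4:z rests on {2:z}
piece 5:b rests on {3:b}
piece 6:x rests on {4:z}
piece 7:x rests on {6:x}
piece 8:z rests on {7:x}
minimal pieces: {0:b, 1:x}
ways to finish when only these pieces remain (= sum over removing one remaining piece with nothing left below it):
  1 left: {5}→1  {8}→1
  2 left: {3,5}→1  {5,8}→2  {7,8}→1
  3 left: {0,3,5}→1  {3,5,8}→3  {5,7,8}→3  {6,7,8}→1
  4 left: {0,3,5,8}→4  {3,5,7,8}→6  {4,6,7,8}→1  {5,6,7,8}→4
  5 left: {0,3,5,7,8}→10  {2,4,6,7,8}→1  {3,5,6,7,8}→10  {4,5,6,7,8}→5
  6 left: {0,3,5,6,7,8}→20  {1,2,4,6,7,8}→1  {2,4,5,6,7,8}→6  {3,4,5,6,7,8}→15
  7 left: {0,3,4,5,6,7,8}→35  {1,2,4,5,6,7,8}→7  {2,3,4,5,6,7,8}→21
  placing 0:b first → 28 extensions
  placing 1:x first → 56 extensions
total linear extensions = 84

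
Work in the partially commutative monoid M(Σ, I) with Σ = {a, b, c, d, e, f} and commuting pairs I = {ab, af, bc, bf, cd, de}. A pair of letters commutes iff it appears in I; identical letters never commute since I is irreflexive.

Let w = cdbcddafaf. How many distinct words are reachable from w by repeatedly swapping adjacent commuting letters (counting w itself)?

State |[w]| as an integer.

drop 0:c onto floor
drop 1:d onto floor
drop 2:b onto {1:d}
drop 3:c onto {0:c}
drop 4:d onto {2:b}
drop 5:d onto {4:d}
drop 6:a onto {3:c, 5:d}
drop 7:f onto {3:c, 5:d}
drop 8:a onto {6:a}
drop 9:f onto {7:f}
ground layer = {0:c, 1:d}
drop-orders for the pieces not yet dropped (sum over which currently-grounded one goes next):
  1 to go: {8} 1  {9} 1
  2 to go: {6,8} 1  {7,9} 1  {8,9} 2
  3 to go: {6,8,9} 3  {7,8,9} 3
  4 to go: {6,7,8,9} 6
  5 to go: {3,6,7,8,9} 6  {5,6,7,8,9} 6
  6 to go: {0,3,6,7,8,9} 6  {3,5,6,7,8,9} 12  {4,5,6,7,8,9} 6
  7 to go: {0,3,5,6,7,8,9} 18  {2,4,5,6,7,8,9} 6  {3,4,5,6,7,8,9} 18
  8 to go: {0,3,4,5,6,7,8,9} 36  {1,2,4,5,6,7,8,9} 6  {2,3,4,5,6,7,8,9} 24
  if 0:c drops first: 30 orders
  if 1:d drops first: 60 orders
heap linearizations: 90

90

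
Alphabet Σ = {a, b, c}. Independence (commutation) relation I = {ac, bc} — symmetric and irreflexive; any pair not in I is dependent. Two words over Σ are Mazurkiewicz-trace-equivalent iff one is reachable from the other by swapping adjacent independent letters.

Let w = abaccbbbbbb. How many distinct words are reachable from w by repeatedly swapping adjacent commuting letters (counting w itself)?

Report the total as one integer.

piece 0:a — minimal
piece 1:b rests on {0:a}
piece 2:a rests on {1:b}
piece 3:c — minimal
piece 4:c rests on {3:c}
piece 5:b rests on {2:a}
piece 6:b rests on {5:b}
piece 7:b rests on {6:b}
piece 8:b rests on {7:b}
piece 9:b rests on {8:b}
piece 10:b rests on {9:b}
minimal pieces: {0:a, 3:c}
ways to finish when only these pieces remain (= sum over removing one remaining piece with nothing left below it):
  1 left: {4}→1  {10}→1
  2 left: {3,4}→1  {4,10}→2  {9,10}→1
  3 left: {3,4,10}→3  {4,9,10}→3  {8,9,10}→1
  4 left: {3,4,9,10}→6  {4,8,9,10}→4  {7,8,9,10}→1
  5 left: {3,4,8,9,10}→10  {4,7,8,9,10}→5  {6,7,8,9,10}→1
  6 left: {3,4,7,8,9,10}→15  {4,6,7,8,9,10}→6  {5,6,7,8,9,10}→1
  7 left: {2,5,6,7,8,9,10}→1  {3,4,6,7,8,9,10}→21  {4,5,6,7,8,9,10}→7
  8 left: {1,2,5,6,7,8,9,10}→1  {2,4,5,6,7,8,9,10}→8  {3,4,5,6,7,8,9,10}→28
  9 left: {0,1,2,5,6,7,8,9,10}→1  {1,2,4,5,6,7,8,9,10}→9  {2,3,4,5,6,7,8,9,10}→36
  placing 0:a first → 45 extensions
  placing 3:c first → 10 extensions
total linear extensions = 55

55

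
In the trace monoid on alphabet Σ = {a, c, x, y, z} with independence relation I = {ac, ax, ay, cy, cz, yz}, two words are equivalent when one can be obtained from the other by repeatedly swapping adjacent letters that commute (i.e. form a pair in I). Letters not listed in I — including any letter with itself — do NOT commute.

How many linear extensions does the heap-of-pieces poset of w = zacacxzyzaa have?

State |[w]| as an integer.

107

drop 0:z onto floor
drop 1:a onto {0:z}
drop 2:c onto floor
drop 3:a onto {1:a}
drop 4:c onto {2:c}
drop 5:x onto {0:z, 4:c}
drop 6:z onto {3:a, 5:x}
drop 7:y onto {5:x}
drop 8:z onto {6:z}
drop 9:a onto {8:z}
drop 10:a onto {9:a}
ground layer = {0:z, 2:c}
drop-orders for the pieces not yet dropped (sum over which currently-grounded one goes next):
  1 to go: {7} 1  {10} 1
  2 to go: {7,10} 2  {9,10} 1
  3 to go: {7,9,10} 3  {8,9,10} 1
  4 to go: {6,8,9,10} 1  {7,8,9,10} 4
  5 to go: {3,6,8,9,10} 1  {6,7,8,9,10} 5
  6 to go: {1,3,6,8,9,10} 1  {3,6,7,8,9,10} 6  {5,6,7,8,9,10} 5
  7 to go: {1,3,6,7,8,9,10} 7  {3,5,6,7,8,9,10} 11  {4,5,6,7,8,9,10} 5
  8 to go: {1,3,5,6,7,8,9,10} 18  {2,4,5,6,7,8,9,10} 5  {3,4,5,6,7,8,9,10} 16
  9 to go: {0,1,3,5,6,7,8,9,10} 18  {1,3,4,5,6,7,8,9,10} 34  {2,3,4,5,6,7,8,9,10} 21
  if 0:z drops first: 55 orders
  if 2:c drops first: 52 orders
heap linearizations: 107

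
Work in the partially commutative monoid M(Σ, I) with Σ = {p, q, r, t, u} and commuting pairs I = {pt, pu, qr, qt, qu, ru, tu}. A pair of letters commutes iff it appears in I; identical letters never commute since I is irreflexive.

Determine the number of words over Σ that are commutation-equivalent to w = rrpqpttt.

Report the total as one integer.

0(r) covers ∅
1(r) covers 0:r
2(p) covers 1:r
3(q) covers 2:p
4(p) covers 3:q
5(t) covers 1:r
6(t) covers 5:t
7(t) covers 6:t
floor of heap: 0:r
completions by unplaced set U, small U first (add the entries for U minus each lowest piece of U):
  |U|=1: {4}:1  {7}:1
  |U|=2: {3,4}:1  {4,7}:2  {6,7}:1
  |U|=3: {2,3,4}:1  {3,4,7}:3  {4,6,7}:3  {5,6,7}:1
  |U|=4: {2,3,4,7}:4  {3,4,6,7}:6  {4,5,6,7}:4
  |U|=5: {2,3,4,6,7}:10  {3,4,5,6,7}:10
  |U|=6: {2,3,4,5,6,7}:20
  start at 0(r): 20

20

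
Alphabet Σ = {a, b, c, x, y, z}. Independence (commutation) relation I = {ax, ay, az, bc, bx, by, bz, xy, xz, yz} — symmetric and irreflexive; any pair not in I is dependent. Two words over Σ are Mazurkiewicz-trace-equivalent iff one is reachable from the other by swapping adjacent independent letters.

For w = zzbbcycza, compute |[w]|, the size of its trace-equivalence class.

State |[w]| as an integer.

drop 0:z onto floor
drop 1:z onto {0:z}
drop 2:b onto floor
drop 3:b onto {2:b}
drop 4:c onto {1:z}
drop 5:y onto {4:c}
drop 6:c onto {5:y}
drop 7:z onto {6:c}
drop 8:a onto {3:b, 6:c}
ground layer = {0:z, 2:b}
drop-orders for the pieces not yet dropped (sum over which currently-grounded one goes next):
  1 to go: {7} 1  {8} 1
  2 to go: {3,8} 1  {7,8} 2
  3 to go: {2,3,8} 1  {3,7,8} 3  {6,7,8} 2
  4 to go: {2,3,7,8} 4  {3,6,7,8} 5  {5,6,7,8} 2
  5 to go: {2,3,6,7,8} 9  {3,5,6,7,8} 7  {4,5,6,7,8} 2
  6 to go: {1,4,5,6,7,8} 2  {2,3,5,6,7,8} 16  {3,4,5,6,7,8} 9
  7 to go: {0,1,4,5,6,7,8} 2  {1,3,4,5,6,7,8} 11  {2,3,4,5,6,7,8} 25
  if 0:z drops first: 36 orders
  if 2:b drops first: 13 orders
heap linearizations: 49

49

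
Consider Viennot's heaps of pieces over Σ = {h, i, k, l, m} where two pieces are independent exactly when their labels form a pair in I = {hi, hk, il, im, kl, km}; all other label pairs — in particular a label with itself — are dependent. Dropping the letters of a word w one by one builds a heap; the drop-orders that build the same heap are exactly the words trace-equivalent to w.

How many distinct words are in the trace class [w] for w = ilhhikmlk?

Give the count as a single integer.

126

piece 0:i — minimal
piece 1:l — minimal
piece 2:h rests on {1:l}
piece 3:h rests on {2:h}
piece 4:i rests on {0:i}
piece 5:k rests on {4:i}
piece 6:m rests on {3:h}
piece 7:l rests on {6:m}
piece 8:k rests on {5:k}
minimal pieces: {0:i, 1:l}
ways to finish when only these pieces remain (= sum over removing one remaining piece with nothing left below it):
  1 left: {7}→1  {8}→1
  2 left: {5,8}→1  {6,7}→1  {7,8}→2
  3 left: {3,6,7}→1  {4,5,8}→1  {5,7,8}→3  {6,7,8}→3
  4 left: {0,4,5,8}→1  {2,3,6,7}→1  {3,6,7,8}→4  {4,5,7,8}→4  {5,6,7,8}→6
  5 left: {0,4,5,7,8}→5  {1,2,3,6,7}→1  {2,3,6,7,8}→5  {3,5,6,7,8}→10  {4,5,6,7,8}→10
  6 left: {0,4,5,6,7,8}→15  {1,2,3,6,7,8}→6  {2,3,5,6,7,8}→15  {3,4,5,6,7,8}→20
  7 left: {0,3,4,5,6,7,8}→35  {1,2,3,5,6,7,8}→21  {2,3,4,5,6,7,8}→35
  placing 0:i first → 56 extensions
  placing 1:l first → 70 extensions
total linear extensions = 126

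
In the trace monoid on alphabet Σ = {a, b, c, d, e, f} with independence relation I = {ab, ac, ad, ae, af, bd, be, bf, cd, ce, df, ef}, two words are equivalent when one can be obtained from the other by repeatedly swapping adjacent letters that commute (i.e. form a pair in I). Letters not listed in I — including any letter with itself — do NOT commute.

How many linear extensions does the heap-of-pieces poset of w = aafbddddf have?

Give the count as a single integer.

drop 0:a onto floor
drop 1:a onto {0:a}
drop 2:f onto floor
drop 3:b onto floor
drop 4:d onto floor
drop 5:d onto {4:d}
drop 6:d onto {5:d}
drop 7:d onto {6:d}
drop 8:f onto {2:f}
ground layer = {0:a, 2:f, 3:b, 4:d}
drop-orders for the pieces not yet dropped (sum over which currently-grounded one goes next):
  1 to go: {1} 1  {3} 1  {7} 1  {8} 1
  2 to go: {0,1} 1  {1,3} 2  {1,7} 2  {1,8} 2  {2,8} 1  {3,7} 2  {3,8} 2  {6,7} 1  {7,8} 2
  3 to go: {0,1,3} 3  {0,1,7} 3  {0,1,8} 3  {1,2,8} 3  {1,3,7} 6  {1,3,8} 6  {1,6,7} 3  {1,7,8} 6  {2,3,8} 3  {2,7,8} 3  {3,6,7} 3  {3,7,8} 6  {5,6,7} 1  {6,7,8} 3
  4 to go: {0,1,2,8} 6  {0,1,3,7} 12  {0,1,3,8} 12  {0,1,6,7} 6  {0,1,7,8} 12  {1,2,3,8} 12  {1,2,7,8} 12  {1,3,6,7} 12  {1,3,7,8} 24  {1,5,6,7} 4  {1,6,7,8} 12  {2,3,7,8} 12  {2,6,7,8} 6  {3,5,6,7} 4  {3,6,7,8} 12  {4,5,6,7} 1  {5,6,7,8} 4
  5 to go: {0,1,2,3,8} 30  {0,1,2,7,8} 30  {0,1,3,6,7} 30  {0,1,3,7,8} 60  {0,1,5,6,7} 10  {0,1,6,7,8} 30  {1,2,3,7,8} 60  {1,2,6,7,8} 30  {1,3,5,6,7} 20  {1,3,6,7,8} 60  {1,4,5,6,7} 5  {1,5,6,7,8} 20  {2,3,6,7,8} 30  {2,5,6,7,8} 10  {3,4,5,6,7} 5  {3,5,6,7,8} 20  {4,5,6,7,8} 5
  6 to go: {0,1,2,3,7,8} 180  {0,1,2,6,7,8} 90  {0,1,3,5,6,7} 60  {0,1,3,6,7,8} 180  {0,1,4,5,6,7} 15  {0,1,5,6,7,8} 60  {1,2,3,6,7,8} 180  {1,2,5,6,7,8} 60  {1,3,4,5,6,7} 30  {1,3,5,6,7,8} 120  {1,4,5,6,7,8} 30  {2,3,5,6,7,8} 60  {2,4,5,6,7,8} 15  {3,4,5,6,7,8} 30
  7 to go: {0,1,2,3,6,7,8} 630  {0,1,2,5,6,7,8} 210  {0,1,3,4,5,6,7} 105  {0,1,3,5,6,7,8} 420  {0,1,4,5,6,7,8} 105  {1,2,3,5,6,7,8} 420  {1,2,4,5,6,7,8} 105  {1,3,4,5,6,7,8} 210  {2,3,4,5,6,7,8} 105
  if 0:a drops first: 840 orders
  if 2:f drops first: 840 orders
  if 3:b drops first: 420 orders
  if 4:d drops first: 1680 orders
heap linearizations: 3780

3780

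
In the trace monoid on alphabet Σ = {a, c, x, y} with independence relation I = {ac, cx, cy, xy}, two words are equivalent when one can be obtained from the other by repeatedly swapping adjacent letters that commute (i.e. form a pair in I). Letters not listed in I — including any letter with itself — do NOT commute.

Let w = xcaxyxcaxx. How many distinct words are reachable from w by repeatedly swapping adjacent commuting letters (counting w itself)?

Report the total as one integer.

135

0(x) covers ∅
1(c) covers ∅
2(a) covers 0:x
3(x) covers 2:a
4(y) covers 2:a
5(x) covers 3:x
6(c) covers 1:c
7(a) covers 4:y, 5:x
8(x) covers 7:a
9(x) covers 8:x
floor of heap: 0:x, 1:c
completions by unplaced set U, small U first (add the entries for U minus each lowest piece of U):
  |U|=1: {6}:1  {9}:1
  |U|=2: {1,6}:1  {6,9}:2  {8,9}:1
  |U|=3: {1,6,9}:3  {6,8,9}:3  {7,8,9}:1
  |U|=4: {1,6,8,9}:6  {4,7,8,9}:1  {5,7,8,9}:1  {6,7,8,9}:4
  |U|=5: {1,6,7,8,9}:10  {3,5,7,8,9}:1  {4,5,7,8,9}:2  {4,6,7,8,9}:5  {5,6,7,8,9}:5
  |U|=6: {1,4,6,7,8,9}:15  {1,5,6,7,8,9}:15  {3,4,5,7,8,9}:3  {3,5,6,7,8,9}:6  {4,5,6,7,8,9}:12
  |U|=7: {1,3,5,6,7,8,9}:21  {1,4,5,6,7,8,9}:42  {2,3,4,5,7,8,9}:3  {3,4,5,6,7,8,9}:21
  |U|=8: {0,2,3,4,5,7,8,9}:3  {1,3,4,5,6,7,8,9}:84  {2,3,4,5,6,7,8,9}:24
  start at 0(x): 108
  start at 1(c): 27
sum over floor = 135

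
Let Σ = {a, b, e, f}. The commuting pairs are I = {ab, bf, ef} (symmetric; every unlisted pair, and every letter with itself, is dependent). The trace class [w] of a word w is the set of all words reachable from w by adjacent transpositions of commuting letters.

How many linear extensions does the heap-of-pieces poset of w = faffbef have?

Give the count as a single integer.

18

#0=f has no predecessor
#1=a depends on [0:f]
#2=f depends on [1:a]
#3=f depends on [2:f]
#4=b has no predecessor
#5=e depends on [1:a, 4:b]
#6=f depends on [3:f]
sources: [0:f, 4:b]
N(rest) = Σ N(rest − s) over sources s of rest; N(one piece) = 1:
  size 1 → [5]=1  [6]=1
  size 2 → [3,6]=1  [4,5]=1  [5,6]=2
  size 3 → [2,3,6]=1  [3,5,6]=3  [4,5,6]=3
  size 4 → [2,3,5,6]=4  [3,4,5,6]=6
  size 5 → [1,2,3,5,6]=4  [2,3,4,5,6]=10
  first=0(f) contributes 14
  first=4(b) contributes 4
|[w]| = 18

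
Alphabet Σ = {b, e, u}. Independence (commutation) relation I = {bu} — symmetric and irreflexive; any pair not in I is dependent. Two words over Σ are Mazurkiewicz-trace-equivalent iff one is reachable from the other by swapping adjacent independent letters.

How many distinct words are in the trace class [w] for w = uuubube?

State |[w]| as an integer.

15

#0=u has no predecessor
#1=u depends on [0:u]
#2=u depends on [1:u]
#3=b has no predecessor
#4=u depends on [2:u]
#5=b depends on [3:b]
#6=e depends on [4:u, 5:b]
sources: [0:u, 3:b]
N(rest) = Σ N(rest − s) over sources s of rest; N(one piece) = 1:
  size 1 → [6]=1
  size 2 → [4,6]=1  [5,6]=1
  size 3 → [2,4,6]=1  [3,5,6]=1  [4,5,6]=2
  size 4 → [1,2,4,6]=1  [2,4,5,6]=3  [3,4,5,6]=3
  size 5 → [0,1,2,4,6]=1  [1,2,4,5,6]=4  [2,3,4,5,6]=6
  first=0(u) contributes 10
  first=3(b) contributes 5
|[w]| = 15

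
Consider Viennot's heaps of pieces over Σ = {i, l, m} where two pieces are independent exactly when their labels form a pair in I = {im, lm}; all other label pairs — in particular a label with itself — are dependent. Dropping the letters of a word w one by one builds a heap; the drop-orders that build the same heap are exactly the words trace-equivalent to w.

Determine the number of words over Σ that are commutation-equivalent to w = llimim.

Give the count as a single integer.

0(l) covers ∅
1(l) covers 0:l
2(i) covers 1:l
3(m) covers ∅
4(i) covers 2:i
5(m) covers 3:m
floor of heap: 0:l, 3:m
completions by unplaced set U, small U first (add the entries for U minus each lowest piece of U):
  |U|=1: {4}:1  {5}:1
  |U|=2: {2,4}:1  {3,5}:1  {4,5}:2
  |U|=3: {1,2,4}:1  {2,4,5}:3  {3,4,5}:3
  |U|=4: {0,1,2,4}:1  {1,2,4,5}:4  {2,3,4,5}:6
  start at 0(l): 10
  start at 3(m): 5
sum over floor = 15

15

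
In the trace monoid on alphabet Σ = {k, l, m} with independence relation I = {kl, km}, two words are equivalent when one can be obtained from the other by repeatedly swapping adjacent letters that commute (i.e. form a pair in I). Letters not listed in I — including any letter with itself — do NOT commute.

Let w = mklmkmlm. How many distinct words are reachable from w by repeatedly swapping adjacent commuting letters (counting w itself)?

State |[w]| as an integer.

#0=m has no predecessor
#1=k has no predecessor
#2=l depends on [0:m]
#3=m depends on [2:l]
#4=k depends on [1:k]
#5=m depends on [3:m]
#6=l depends on [5:m]
#7=m depends on [6:l]
sources: [0:m, 1:k]
N(rest) = Σ N(rest − s) over sources s of rest; N(one piece) = 1:
  size 1 → [4]=1  [7]=1
  size 2 → [1,4]=1  [4,7]=2  [6,7]=1
  size 3 → [1,4,7]=3  [4,6,7]=3  [5,6,7]=1
  size 4 → [1,4,6,7]=6  [3,5,6,7]=1  [4,5,6,7]=4
  size 5 → [1,4,5,6,7]=10  [2,3,5,6,7]=1  [3,4,5,6,7]=5
  size 6 → [0,2,3,5,6,7]=1  [1,3,4,5,6,7]=15  [2,3,4,5,6,7]=6
  first=0(m) contributes 21
  first=1(k) contributes 7
|[w]| = 28

28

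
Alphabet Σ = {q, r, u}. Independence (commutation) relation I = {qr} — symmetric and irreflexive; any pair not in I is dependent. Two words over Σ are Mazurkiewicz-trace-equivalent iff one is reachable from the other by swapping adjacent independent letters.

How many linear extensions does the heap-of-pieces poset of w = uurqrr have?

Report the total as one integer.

drop 0:u onto floor
drop 1:u onto {0:u}
drop 2:r onto {1:u}
drop 3:q onto {1:u}
drop 4:r onto {2:r}
drop 5:r onto {4:r}
ground layer = {0:u}
drop-orders for the pieces not yet dropped (sum over which currently-grounded one goes next):
  1 to go: {3} 1  {5} 1
  2 to go: {3,5} 2  {4,5} 1
  3 to go: {2,4,5} 1  {3,4,5} 3
  4 to go: {2,3,4,5} 4
  if 0:u drops first: 4 orders

4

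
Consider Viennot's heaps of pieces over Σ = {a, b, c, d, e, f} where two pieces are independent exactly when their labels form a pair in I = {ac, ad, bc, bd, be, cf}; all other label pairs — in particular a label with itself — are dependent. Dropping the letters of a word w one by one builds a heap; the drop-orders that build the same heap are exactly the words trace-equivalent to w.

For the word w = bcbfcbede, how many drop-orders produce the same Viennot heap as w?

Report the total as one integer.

45

#0=b has no predecessor
#1=c has no predecessor
#2=b depends on [0:b]
#3=f depends on [2:b]
#4=c depends on [1:c]
#5=b depends on [3:f]
#6=e depends on [3:f, 4:c]
#7=d depends on [6:e]
#8=e depends on [7:d]
sources: [0:b, 1:c]
N(rest) = Σ N(rest − s) over sources s of rest; N(one piece) = 1:
  size 1 → [5]=1  [8]=1
  size 2 → [5,8]=2  [7,8]=1
  size 3 → [5,7,8]=3  [6,7,8]=1
  size 4 → [4,6,7,8]=1  [5,6,7,8]=4
  size 5 → [1,4,6,7,8]=1  [3,5,6,7,8]=4  [4,5,6,7,8]=5
  size 6 → [1,4,5,6,7,8]=6  [2,3,5,6,7,8]=4  [3,4,5,6,7,8]=9
  size 7 → [0,2,3,5,6,7,8]=4  [1,3,4,5,6,7,8]=15  [2,3,4,5,6,7,8]=13
  first=0(b) contributes 28
  first=1(c) contributes 17
|[w]| = 45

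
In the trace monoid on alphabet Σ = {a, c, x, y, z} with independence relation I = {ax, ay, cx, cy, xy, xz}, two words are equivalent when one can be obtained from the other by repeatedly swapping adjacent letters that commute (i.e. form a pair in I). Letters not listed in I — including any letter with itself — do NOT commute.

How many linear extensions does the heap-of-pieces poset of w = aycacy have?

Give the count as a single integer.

piece 0:a — minimal
piece 1:y — minimal
piece 2:c rests on {0:a}
piece 3:a rests on {2:c}
piece 4:c rests on {3:a}
piece 5:y rests on {1:y}
minimal pieces: {0:a, 1:y}
ways to finish when only these pieces remain (= sum over removing one remaining piece with nothing left below it):
  1 left: {4}→1  {5}→1
  2 left: {1,5}→1  {3,4}→1  {4,5}→2
  3 left: {1,4,5}→3  {2,3,4}→1  {3,4,5}→3
  4 left: {0,2,3,4}→1  {1,3,4,5}→6  {2,3,4,5}→4
  placing 0:a first → 10 extensions
  placing 1:y first → 5 extensions
total linear extensions = 15

15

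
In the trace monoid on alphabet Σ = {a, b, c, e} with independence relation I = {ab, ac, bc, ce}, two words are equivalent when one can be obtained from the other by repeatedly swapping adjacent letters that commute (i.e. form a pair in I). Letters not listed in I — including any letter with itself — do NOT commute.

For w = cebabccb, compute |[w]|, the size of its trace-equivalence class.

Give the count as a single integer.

224

#0=c has no predecessor
#1=e has no predecessor
#2=b depends on [1:e]
#3=a depends on [1:e]
#4=b depends on [2:b]
#5=c depends on [0:c]
#6=c depends on [5:c]
#7=b depends on [4:b]
sources: [0:c, 1:e]
N(rest) = Σ N(rest − s) over sources s of rest; N(one piece) = 1:
  size 1 → [3]=1  [6]=1  [7]=1
  size 2 → [3,6]=2  [3,7]=2  [4,7]=1  [5,6]=1  [6,7]=2
  size 3 → [0,5,6]=1  [2,4,7]=1  [3,4,7]=3  [3,5,6]=3  [3,6,7]=6  [4,6,7]=3  [5,6,7]=3
  size 4 → [0,3,5,6]=4  [0,5,6,7]=4  [2,3,4,7]=4  [2,4,6,7]=4  [3,4,6,7]=12  [3,5,6,7]=12  [4,5,6,7]=6
  size 5 → [0,3,5,6,7]=20  [0,4,5,6,7]=10  [1,2,3,4,7]=4  [2,3,4,6,7]=20  [2,4,5,6,7]=10  [3,4,5,6,7]=30
  size 6 → [0,2,4,5,6,7]=20  [0,3,4,5,6,7]=60  [1,2,3,4,6,7]=24  [2,3,4,5,6,7]=60
  first=0(c) contributes 84
  first=1(e) contributes 140
|[w]| = 224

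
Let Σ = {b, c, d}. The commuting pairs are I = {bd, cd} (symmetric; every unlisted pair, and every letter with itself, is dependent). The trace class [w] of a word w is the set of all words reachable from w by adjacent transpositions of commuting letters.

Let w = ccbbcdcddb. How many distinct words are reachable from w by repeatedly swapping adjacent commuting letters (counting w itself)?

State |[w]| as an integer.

drop 0:c onto floor
drop 1:c onto {0:c}
drop 2:b onto {1:c}
drop 3:b onto {2:b}
drop 4:c onto {3:b}
drop 5:d onto floor
drop 6:c onto {4:c}
drop 7:d onto {5:d}
drop 8:d onto {7:d}
drop 9:b onto {6:c}
ground layer = {0:c, 5:d}
drop-orders for the pieces not yet dropped (sum over which currently-grounded one goes next):
  1 to go: {8} 1  {9} 1
  2 to go: {6,9} 1  {7,8} 1  {8,9} 2
  3 to go: {4,6,9} 1  {5,7,8} 1  {6,8,9} 3  {7,8,9} 3
  4 to go: {3,4,6,9} 1  {4,6,8,9} 4  {5,7,8,9} 4  {6,7,8,9} 6
  5 to go: {2,3,4,6,9} 1  {3,4,6,8,9} 5  {4,6,7,8,9} 10  {5,6,7,8,9} 10
  6 to go: {1,2,3,4,6,9} 1  {2,3,4,6,8,9} 6  {3,4,6,7,8,9} 15  {4,5,6,7,8,9} 20
  7 to go: {0,1,2,3,4,6,9} 1  {1,2,3,4,6,8,9} 7  {2,3,4,6,7,8,9} 21  {3,4,5,6,7,8,9} 35
  8 to go: {0,1,2,3,4,6,8,9} 8  {1,2,3,4,6,7,8,9} 28  {2,3,4,5,6,7,8,9} 56
  if 0:c drops first: 84 orders
  if 5:d drops first: 36 orders
heap linearizations: 120

120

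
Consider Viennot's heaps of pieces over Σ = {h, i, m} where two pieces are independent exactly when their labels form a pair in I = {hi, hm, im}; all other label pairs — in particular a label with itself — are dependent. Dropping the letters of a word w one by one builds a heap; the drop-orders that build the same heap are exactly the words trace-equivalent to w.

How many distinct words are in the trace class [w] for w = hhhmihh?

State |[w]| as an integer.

piece 0:h — minimal
piece 1:h rests on {0:h}
piece 2:h rests on {1:h}
piece 3:m — minimal
piece 4:i — minimal
piece 5:h rests on {2:h}
piece 6:h rests on {5:h}
minimal pieces: {0:h, 3:m, 4:i}
ways to finish when only these pieces remain (= sum over removing one remaining piece with nothing left below it):
  1 left: {3}→1  {4}→1  {6}→1
  2 left: {3,4}→2  {3,6}→2  {4,6}→2  {5,6}→1
  3 left: {2,5,6}→1  {3,4,6}→6  {3,5,6}→3  {4,5,6}→3
  4 left: {1,2,5,6}→1  {2,3,5,6}→4  {2,4,5,6}→4  {3,4,5,6}→12
  5 left: {0,1,2,5,6}→1  {1,2,3,5,6}→5  {1,2,4,5,6}→5  {2,3,4,5,6}→20
  placing 0:h first → 30 extensions
  placing 3:m first → 6 extensions
  placing 4:i first → 6 extensions
total linear extensions = 42

42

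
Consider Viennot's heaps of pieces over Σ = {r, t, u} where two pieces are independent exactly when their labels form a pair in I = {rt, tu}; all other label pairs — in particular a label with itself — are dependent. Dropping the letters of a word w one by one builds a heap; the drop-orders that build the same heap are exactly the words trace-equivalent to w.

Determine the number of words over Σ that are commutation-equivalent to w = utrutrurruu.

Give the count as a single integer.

drop 0:u onto floor
drop 1:t onto floor
drop 2:r onto {0:u}
drop 3:u onto {2:r}
drop 4:t onto {1:t}
drop 5:r onto {3:u}
drop 6:u onto {5:r}
drop 7:r onto {6:u}
drop 8:r onto {7:r}
drop 9:u onto {8:r}
drop 10:u onto {9:u}
ground layer = {0:u, 1:t}
drop-orders for the pieces not yet dropped (sum over which currently-grounded one goes next):
  1 to go: {4} 1  {10} 1
  2 to go: {1,4} 1  {4,10} 2  {9,10} 1
  3 to go: {1,4,10} 3  {4,9,10} 3  {8,9,10} 1
  4 to go: {1,4,9,10} 6  {4,8,9,10} 4  {7,8,9,10} 1
  5 to go: {1,4,8,9,10} 10  {4,7,8,9,10} 5  {6,7,8,9,10} 1
  6 to go: {1,4,7,8,9,10} 15  {4,6,7,8,9,10} 6  {5,6,7,8,9,10} 1
  7 to go: {1,4,6,7,8,9,10} 21  {3,5,6,7,8,9,10} 1  {4,5,6,7,8,9,10} 7
  8 to go: {1,4,5,6,7,8,9,10} 28  {2,3,5,6,7,8,9,10} 1  {3,4,5,6,7,8,9,10} 8
  9 to go: {0,2,3,5,6,7,8,9,10} 1  {1,3,4,5,6,7,8,9,10} 36  {2,3,4,5,6,7,8,9,10} 9
  if 0:u drops first: 45 orders
  if 1:t drops first: 10 orders
heap linearizations: 55

55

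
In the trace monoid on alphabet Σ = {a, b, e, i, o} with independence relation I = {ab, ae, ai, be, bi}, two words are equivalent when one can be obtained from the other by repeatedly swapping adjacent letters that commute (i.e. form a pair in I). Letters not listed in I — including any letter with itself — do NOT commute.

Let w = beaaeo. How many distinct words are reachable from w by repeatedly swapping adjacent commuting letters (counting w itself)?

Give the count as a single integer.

30

0(b) covers ∅
1(e) covers ∅
2(a) covers ∅
3(a) covers 2:a
4(e) covers 1:e
5(o) covers 0:b, 3:a, 4:e
floor of heap: 0:b, 1:e, 2:a
completions by unplaced set U, small U first (add the entries for U minus each lowest piece of U):
  |U|=1: {5}:1
  |U|=2: {0,5}:1  {3,5}:1  {4,5}:1
  |U|=3: {0,3,5}:2  {0,4,5}:2  {1,4,5}:1  {2,3,5}:1  {3,4,5}:2
  |U|=4: {0,1,4,5}:3  {0,2,3,5}:3  {0,3,4,5}:6  {1,3,4,5}:3  {2,3,4,5}:3
  start at 0(b): 6
  start at 1(e): 12
  start at 2(a): 12
sum over floor = 30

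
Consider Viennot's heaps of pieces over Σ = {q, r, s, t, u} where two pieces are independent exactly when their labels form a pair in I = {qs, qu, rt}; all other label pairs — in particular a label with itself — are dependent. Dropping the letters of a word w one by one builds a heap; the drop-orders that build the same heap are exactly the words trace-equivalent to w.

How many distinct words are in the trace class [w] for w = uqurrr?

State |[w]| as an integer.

0(u) covers ∅
1(q) covers ∅
2(u) covers 0:u
3(r) covers 1:q, 2:u
4(r) covers 3:r
5(r) covers 4:r
floor of heap: 0:u, 1:q
completions by unplaced set U, small U first (add the entries for U minus each lowest piece of U):
  |U|=1: {5}:1
  |U|=2: {4,5}:1
  |U|=3: {3,4,5}:1
  |U|=4: {1,3,4,5}:1  {2,3,4,5}:1
  start at 0(u): 2
  start at 1(q): 1
sum over floor = 3

3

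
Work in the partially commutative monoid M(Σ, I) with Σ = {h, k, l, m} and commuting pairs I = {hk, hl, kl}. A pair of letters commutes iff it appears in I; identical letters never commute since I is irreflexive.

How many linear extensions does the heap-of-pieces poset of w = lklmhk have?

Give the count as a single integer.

#0=l has no predecessor
#1=k has no predecessor
#2=l depends on [0:l]
#3=m depends on [1:k, 2:l]
#4=h depends on [3:m]
#5=k depends on [3:m]
sources: [0:l, 1:k]
N(rest) = Σ N(rest − s) over sources s of rest; N(one piece) = 1:
  size 1 → [4]=1  [5]=1
  size 2 → [4,5]=2
  size 3 → [3,4,5]=2
  size 4 → [1,3,4,5]=2  [2,3,4,5]=2
  first=0(l) contributes 4
  first=1(k) contributes 2
|[w]| = 6

6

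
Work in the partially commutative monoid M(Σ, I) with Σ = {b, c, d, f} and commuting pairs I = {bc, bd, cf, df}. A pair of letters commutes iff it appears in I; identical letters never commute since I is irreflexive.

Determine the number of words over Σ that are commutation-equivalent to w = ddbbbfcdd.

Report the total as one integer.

0(d) covers ∅
1(d) covers 0:d
2(b) covers ∅
3(b) covers 2:b
4(b) covers 3:b
5(f) covers 4:b
6(c) covers 1:d
7(d) covers 6:c
8(d) covers 7:d
floor of heap: 0:d, 2:b
completions by unplaced set U, small U first (add the entries for U minus each lowest piece of U):
  |U|=1: {5}:1  {8}:1
  |U|=2: {4,5}:1  {5,8}:2  {7,8}:1
  |U|=3: {3,4,5}:1  {4,5,8}:3  {5,7,8}:3  {6,7,8}:1
  |U|=4: {1,6,7,8}:1  {2,3,4,5}:1  {3,4,5,8}:4  {4,5,7,8}:6  {5,6,7,8}:4
  |U|=5: {0,1,6,7,8}:1  {1,5,6,7,8}:5  {2,3,4,5,8}:5  {3,4,5,7,8}:10  {4,5,6,7,8}:10
  |U|=6: {0,1,5,6,7,8}:6  {1,4,5,6,7,8}:15  {2,3,4,5,7,8}:15  {3,4,5,6,7,8}:20
  |U|=7: {0,1,4,5,6,7,8}:21  {1,3,4,5,6,7,8}:35  {2,3,4,5,6,7,8}:35
  start at 0(d): 70
  start at 2(b): 56
sum over floor = 126

126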